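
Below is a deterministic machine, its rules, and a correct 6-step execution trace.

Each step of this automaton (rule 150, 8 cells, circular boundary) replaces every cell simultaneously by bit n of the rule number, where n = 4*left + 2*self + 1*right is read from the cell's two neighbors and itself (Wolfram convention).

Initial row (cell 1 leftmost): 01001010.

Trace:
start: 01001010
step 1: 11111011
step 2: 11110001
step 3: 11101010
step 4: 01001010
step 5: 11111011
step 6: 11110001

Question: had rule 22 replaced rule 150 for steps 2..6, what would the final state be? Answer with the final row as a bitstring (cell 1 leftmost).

(re-executing steps 2..6 under rule 22; state before step 2: 11111011)
step 2: 00000000
step 3: 00000000
step 4: 00000000
step 5: 00000000
step 6: 00000000

00000000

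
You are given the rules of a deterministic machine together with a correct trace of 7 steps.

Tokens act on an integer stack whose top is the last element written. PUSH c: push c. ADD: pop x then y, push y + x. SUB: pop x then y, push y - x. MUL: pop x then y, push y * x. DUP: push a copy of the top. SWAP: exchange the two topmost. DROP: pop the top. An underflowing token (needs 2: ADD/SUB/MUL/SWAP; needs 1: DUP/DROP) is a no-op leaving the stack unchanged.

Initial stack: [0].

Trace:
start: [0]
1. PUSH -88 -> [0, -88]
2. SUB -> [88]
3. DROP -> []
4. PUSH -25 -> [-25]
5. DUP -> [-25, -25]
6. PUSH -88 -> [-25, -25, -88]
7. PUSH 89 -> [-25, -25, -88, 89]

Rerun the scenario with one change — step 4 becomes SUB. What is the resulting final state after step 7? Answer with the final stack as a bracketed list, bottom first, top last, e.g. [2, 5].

(re-executing from step 4 with the substitution; state before step 4: [])
4. SUB -> []
5. DUP -> []
6. PUSH -88 -> [-88]
7. PUSH 89 -> [-88, 89]

[-88, 89]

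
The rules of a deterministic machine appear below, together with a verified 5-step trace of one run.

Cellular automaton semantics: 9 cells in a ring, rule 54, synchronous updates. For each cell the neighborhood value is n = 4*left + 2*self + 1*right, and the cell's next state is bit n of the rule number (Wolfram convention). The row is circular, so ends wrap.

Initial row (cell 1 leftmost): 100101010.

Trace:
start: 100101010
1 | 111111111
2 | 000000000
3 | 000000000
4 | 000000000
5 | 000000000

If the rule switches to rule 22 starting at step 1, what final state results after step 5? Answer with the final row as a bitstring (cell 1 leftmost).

(re-executing steps 1..5 under rule 22; state before step 1: 100101010)
1 | 111101010
2 | 000001010
3 | 000011011
4 | 100100000
5 | 111110001

111110001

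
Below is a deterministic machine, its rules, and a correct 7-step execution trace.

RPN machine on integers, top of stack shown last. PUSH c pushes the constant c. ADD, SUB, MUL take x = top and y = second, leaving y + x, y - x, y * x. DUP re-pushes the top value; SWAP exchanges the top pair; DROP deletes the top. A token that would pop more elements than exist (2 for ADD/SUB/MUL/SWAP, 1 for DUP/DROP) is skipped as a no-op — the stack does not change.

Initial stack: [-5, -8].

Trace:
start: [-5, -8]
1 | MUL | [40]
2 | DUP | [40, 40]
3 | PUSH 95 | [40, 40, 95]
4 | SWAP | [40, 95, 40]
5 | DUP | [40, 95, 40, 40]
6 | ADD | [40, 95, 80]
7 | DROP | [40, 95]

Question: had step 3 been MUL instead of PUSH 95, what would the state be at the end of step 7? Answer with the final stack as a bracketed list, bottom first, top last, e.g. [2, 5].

[]

(re-executing from step 3 with the substitution; state before step 3: [40, 40])
3 | MUL | [1600]
4 | SWAP | [1600]
5 | DUP | [1600, 1600]
6 | ADD | [3200]
7 | DROP | []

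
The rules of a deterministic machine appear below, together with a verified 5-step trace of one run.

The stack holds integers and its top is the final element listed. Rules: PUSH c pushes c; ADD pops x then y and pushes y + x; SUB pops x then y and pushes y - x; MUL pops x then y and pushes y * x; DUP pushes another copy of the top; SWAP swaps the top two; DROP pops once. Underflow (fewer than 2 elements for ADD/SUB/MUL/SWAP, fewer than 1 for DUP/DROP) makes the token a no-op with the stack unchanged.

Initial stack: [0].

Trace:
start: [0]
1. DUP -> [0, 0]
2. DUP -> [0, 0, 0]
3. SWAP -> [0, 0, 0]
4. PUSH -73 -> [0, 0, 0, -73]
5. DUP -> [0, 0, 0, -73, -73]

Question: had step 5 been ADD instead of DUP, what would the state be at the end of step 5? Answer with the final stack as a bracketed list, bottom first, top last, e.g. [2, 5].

(re-executing from step 5 with the substitution; state before step 5: [0, 0, 0, -73])
5. ADD -> [0, 0, -73]

[0, 0, -73]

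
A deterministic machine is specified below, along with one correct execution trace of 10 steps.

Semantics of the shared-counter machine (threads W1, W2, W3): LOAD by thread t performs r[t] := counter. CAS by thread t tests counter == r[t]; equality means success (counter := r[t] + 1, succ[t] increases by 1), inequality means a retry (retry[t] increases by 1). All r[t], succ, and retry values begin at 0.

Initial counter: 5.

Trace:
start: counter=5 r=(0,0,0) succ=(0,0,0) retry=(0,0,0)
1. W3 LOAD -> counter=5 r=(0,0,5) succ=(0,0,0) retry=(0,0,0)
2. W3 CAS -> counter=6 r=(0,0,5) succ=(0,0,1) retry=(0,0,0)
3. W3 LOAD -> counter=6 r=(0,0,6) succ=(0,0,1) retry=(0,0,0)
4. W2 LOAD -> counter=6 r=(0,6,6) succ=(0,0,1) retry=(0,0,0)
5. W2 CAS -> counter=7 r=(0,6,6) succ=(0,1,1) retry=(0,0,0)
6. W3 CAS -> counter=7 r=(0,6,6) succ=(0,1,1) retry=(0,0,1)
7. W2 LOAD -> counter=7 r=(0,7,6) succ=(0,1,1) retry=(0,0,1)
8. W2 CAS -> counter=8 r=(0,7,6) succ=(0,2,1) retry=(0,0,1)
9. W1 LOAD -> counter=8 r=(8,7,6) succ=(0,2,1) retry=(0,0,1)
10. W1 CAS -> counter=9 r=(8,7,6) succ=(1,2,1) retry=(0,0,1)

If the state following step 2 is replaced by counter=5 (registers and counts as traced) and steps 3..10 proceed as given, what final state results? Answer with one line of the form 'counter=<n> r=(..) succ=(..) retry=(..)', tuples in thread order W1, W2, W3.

state after step 2 := counter=5 r=(0,0,5) succ=(0,0,1) retry=(0,0,0)
3. W3 LOAD -> counter=5 r=(0,0,5) succ=(0,0,1) retry=(0,0,0)
4. W2 LOAD -> counter=5 r=(0,5,5) succ=(0,0,1) retry=(0,0,0)
5. W2 CAS -> counter=6 r=(0,5,5) succ=(0,1,1) retry=(0,0,0)
6. W3 CAS -> counter=6 r=(0,5,5) succ=(0,1,1) retry=(0,0,1)
7. W2 LOAD -> counter=6 r=(0,6,5) succ=(0,1,1) retry=(0,0,1)
8. W2 CAS -> counter=7 r=(0,6,5) succ=(0,2,1) retry=(0,0,1)
9. W1 LOAD -> counter=7 r=(7,6,5) succ=(0,2,1) retry=(0,0,1)
10. W1 CAS -> counter=8 r=(7,6,5) succ=(1,2,1) retry=(0,0,1)

counter=8 r=(7,6,5) succ=(1,2,1) retry=(0,0,1)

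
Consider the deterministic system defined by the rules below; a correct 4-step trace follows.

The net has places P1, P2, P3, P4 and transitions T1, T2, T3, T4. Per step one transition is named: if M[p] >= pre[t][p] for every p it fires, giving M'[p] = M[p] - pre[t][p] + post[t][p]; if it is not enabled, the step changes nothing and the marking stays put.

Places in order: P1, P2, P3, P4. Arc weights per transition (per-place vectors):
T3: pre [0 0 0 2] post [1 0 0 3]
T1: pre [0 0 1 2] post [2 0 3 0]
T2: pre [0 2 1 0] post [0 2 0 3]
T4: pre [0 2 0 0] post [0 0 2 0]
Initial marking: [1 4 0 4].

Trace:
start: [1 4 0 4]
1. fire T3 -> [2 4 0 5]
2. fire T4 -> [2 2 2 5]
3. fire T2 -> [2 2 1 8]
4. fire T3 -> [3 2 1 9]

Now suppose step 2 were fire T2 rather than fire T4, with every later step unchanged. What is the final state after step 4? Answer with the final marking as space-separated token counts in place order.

(re-executing from step 2 with the substitution; state before step 2: [2 4 0 5])
2. fire T2 -> [2 4 0 5]
3. fire T2 -> [2 4 0 5]
4. fire T3 -> [3 4 0 6]

3 4 0 6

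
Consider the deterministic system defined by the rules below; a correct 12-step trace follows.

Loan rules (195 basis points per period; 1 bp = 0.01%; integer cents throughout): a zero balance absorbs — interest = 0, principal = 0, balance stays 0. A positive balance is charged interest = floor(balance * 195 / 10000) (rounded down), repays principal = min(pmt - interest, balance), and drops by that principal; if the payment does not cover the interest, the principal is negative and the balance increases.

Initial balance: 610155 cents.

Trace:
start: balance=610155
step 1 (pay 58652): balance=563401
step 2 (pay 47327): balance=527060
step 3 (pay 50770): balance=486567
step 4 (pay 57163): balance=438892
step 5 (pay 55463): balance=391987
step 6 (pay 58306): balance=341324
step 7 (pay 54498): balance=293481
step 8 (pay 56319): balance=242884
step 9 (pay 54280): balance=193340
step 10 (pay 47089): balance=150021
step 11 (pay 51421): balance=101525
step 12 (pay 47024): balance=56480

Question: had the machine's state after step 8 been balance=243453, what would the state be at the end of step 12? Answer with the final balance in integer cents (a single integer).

state after step 8 := balance=243453
step 9 (pay 54280): balance=193920
step 10 (pay 47089): balance=150612
step 11 (pay 51421): balance=102127
step 12 (pay 47024): balance=57094

57094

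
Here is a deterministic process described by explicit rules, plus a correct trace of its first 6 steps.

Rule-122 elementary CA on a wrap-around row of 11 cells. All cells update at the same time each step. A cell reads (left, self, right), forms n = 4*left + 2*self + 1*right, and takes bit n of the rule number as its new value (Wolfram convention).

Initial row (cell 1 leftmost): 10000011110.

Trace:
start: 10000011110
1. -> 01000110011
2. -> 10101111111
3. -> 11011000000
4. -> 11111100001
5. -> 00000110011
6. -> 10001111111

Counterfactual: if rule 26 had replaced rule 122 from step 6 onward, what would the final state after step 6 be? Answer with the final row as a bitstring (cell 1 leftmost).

(re-executing step 6 under rule 26; state before step 6: 00000110011)
6. -> 10001101110

10001101110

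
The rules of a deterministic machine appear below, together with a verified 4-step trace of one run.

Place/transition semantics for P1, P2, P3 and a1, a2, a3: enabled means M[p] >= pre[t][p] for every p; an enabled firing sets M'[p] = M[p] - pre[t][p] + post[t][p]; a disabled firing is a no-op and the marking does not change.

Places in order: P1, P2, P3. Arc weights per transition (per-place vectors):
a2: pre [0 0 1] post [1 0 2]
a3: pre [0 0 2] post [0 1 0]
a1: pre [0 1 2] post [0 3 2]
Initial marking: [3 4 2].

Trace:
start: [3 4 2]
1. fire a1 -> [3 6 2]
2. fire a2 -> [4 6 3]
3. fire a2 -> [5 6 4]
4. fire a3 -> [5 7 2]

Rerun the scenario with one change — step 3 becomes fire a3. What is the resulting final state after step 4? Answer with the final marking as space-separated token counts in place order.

4 7 1

(re-executing from step 3 with the substitution; state before step 3: [4 6 3])
3. fire a3 -> [4 7 1]
4. fire a3 -> [4 7 1]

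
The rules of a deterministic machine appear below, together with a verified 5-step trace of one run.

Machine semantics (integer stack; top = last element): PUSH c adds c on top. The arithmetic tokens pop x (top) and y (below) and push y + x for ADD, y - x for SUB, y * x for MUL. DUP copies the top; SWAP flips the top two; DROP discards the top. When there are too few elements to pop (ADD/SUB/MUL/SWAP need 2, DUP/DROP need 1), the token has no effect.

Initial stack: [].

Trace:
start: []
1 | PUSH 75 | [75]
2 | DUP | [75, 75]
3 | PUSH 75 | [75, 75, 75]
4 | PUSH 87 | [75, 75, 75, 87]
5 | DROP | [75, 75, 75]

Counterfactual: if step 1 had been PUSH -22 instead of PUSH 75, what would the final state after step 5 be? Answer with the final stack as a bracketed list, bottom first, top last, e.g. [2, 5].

[-22, -22, 75]

(re-executing from step 1 with the substitution; state before step 1: [])
1 | PUSH -22 | [-22]
2 | DUP | [-22, -22]
3 | PUSH 75 | [-22, -22, 75]
4 | PUSH 87 | [-22, -22, 75, 87]
5 | DROP | [-22, -22, 75]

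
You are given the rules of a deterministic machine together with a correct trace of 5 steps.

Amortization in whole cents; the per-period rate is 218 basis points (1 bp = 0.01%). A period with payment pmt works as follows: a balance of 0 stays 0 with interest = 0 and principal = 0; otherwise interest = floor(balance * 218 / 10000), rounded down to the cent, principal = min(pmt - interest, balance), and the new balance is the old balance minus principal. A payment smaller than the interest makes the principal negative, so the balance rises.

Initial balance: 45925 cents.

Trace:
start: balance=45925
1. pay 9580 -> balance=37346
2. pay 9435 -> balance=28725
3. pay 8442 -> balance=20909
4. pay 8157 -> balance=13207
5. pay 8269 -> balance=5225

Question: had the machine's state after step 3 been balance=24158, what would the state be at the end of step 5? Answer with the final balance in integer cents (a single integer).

state after step 3 := balance=24158
4. pay 8157 -> balance=16527
5. pay 8269 -> balance=8618

8618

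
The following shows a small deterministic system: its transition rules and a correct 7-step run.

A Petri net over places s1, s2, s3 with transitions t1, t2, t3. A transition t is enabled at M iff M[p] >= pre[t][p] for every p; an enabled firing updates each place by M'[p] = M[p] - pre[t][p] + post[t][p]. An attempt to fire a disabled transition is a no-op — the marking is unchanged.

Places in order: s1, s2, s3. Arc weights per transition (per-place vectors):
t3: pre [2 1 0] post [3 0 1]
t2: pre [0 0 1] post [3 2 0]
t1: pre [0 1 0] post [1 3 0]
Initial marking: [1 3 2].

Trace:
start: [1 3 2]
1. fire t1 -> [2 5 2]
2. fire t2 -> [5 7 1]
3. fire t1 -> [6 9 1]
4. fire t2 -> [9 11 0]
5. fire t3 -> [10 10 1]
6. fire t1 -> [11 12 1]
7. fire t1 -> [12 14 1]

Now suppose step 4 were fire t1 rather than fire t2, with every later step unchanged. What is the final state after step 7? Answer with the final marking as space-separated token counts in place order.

(re-executing from step 4 with the substitution; state before step 4: [6 9 1])
4. fire t1 -> [7 11 1]
5. fire t3 -> [8 10 2]
6. fire t1 -> [9 12 2]
7. fire t1 -> [10 14 2]

10 14 2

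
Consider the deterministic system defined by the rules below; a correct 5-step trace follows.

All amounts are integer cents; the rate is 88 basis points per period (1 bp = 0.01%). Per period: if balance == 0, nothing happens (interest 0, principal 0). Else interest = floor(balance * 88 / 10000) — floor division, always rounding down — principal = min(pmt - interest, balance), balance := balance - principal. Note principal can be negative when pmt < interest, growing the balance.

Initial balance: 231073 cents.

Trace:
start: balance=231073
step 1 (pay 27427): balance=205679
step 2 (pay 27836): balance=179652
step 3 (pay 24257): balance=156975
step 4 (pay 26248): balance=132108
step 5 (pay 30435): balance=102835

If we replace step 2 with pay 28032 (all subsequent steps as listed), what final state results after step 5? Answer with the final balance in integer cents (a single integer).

102634

(re-executing from step 2 with the substitution; state before step 2: balance=205679)
step 2 (pay 28032): balance=179456
step 3 (pay 24257): balance=156778
step 4 (pay 26248): balance=131909
step 5 (pay 30435): balance=102634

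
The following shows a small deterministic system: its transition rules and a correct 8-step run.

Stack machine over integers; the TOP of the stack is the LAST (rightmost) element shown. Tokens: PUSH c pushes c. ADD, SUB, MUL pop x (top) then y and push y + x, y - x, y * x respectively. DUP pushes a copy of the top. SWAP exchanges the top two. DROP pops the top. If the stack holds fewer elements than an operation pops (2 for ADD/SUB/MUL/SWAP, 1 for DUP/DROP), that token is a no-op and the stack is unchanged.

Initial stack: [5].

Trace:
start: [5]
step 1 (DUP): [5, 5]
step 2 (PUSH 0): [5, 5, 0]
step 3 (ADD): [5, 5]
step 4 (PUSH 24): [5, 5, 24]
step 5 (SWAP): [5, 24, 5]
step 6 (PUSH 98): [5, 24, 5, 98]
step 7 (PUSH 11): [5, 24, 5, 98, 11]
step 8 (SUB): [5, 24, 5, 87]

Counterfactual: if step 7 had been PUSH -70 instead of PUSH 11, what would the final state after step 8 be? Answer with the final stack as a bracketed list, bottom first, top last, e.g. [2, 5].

(re-executing from step 7 with the substitution; state before step 7: [5, 24, 5, 98])
step 7 (PUSH -70): [5, 24, 5, 98, -70]
step 8 (SUB): [5, 24, 5, 168]

[5, 24, 5, 168]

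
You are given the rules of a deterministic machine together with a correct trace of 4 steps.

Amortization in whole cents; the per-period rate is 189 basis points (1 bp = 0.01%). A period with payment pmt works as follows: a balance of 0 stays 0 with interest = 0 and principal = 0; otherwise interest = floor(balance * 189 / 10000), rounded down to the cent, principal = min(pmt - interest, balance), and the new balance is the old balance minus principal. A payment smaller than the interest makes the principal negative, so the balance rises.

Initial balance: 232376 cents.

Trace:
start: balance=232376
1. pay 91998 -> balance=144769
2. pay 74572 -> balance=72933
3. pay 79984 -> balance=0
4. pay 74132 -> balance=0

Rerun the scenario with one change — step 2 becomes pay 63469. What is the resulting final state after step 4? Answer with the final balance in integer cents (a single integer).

0

(re-executing from step 2 with the substitution; state before step 2: balance=144769)
2. pay 63469 -> balance=84036
3. pay 79984 -> balance=5640
4. pay 74132 -> balance=0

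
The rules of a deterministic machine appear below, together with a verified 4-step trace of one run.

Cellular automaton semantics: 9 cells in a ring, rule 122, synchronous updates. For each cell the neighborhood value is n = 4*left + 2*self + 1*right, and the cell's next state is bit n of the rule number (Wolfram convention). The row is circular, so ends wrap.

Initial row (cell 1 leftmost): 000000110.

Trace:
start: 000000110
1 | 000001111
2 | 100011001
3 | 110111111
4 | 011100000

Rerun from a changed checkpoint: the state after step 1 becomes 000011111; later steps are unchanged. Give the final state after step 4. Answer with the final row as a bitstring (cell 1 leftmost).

state after step 1 := 000011111
2 | 100110001
3 | 111111011
4 | 000001110

000001110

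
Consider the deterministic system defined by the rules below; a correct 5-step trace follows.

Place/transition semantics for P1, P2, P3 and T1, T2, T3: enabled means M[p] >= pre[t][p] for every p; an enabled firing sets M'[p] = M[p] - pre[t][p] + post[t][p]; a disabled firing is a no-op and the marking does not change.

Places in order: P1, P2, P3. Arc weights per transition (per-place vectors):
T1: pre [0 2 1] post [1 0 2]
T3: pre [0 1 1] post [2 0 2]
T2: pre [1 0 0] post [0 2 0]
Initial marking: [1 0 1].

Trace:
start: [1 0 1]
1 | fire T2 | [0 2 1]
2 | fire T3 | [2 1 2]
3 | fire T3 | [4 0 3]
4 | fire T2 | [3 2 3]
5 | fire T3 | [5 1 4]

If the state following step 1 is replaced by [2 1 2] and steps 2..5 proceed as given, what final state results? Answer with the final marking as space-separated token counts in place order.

5 1 4

state after step 1 := [2 1 2]
2 | fire T3 | [4 0 3]
3 | fire T3 | [4 0 3]
4 | fire T2 | [3 2 3]
5 | fire T3 | [5 1 4]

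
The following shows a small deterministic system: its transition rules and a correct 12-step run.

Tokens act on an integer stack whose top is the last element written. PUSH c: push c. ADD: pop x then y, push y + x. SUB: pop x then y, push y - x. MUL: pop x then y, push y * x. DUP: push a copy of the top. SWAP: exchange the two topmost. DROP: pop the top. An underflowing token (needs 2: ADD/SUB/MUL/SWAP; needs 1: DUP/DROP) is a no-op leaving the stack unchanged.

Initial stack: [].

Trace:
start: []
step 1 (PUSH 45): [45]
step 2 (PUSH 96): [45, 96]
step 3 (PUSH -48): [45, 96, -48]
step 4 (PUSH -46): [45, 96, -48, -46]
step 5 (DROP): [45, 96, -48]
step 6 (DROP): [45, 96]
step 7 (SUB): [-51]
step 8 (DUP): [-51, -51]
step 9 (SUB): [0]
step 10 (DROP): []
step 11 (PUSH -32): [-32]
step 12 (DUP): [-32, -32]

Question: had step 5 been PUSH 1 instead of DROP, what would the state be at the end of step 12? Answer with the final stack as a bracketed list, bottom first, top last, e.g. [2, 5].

(re-executing from step 5 with the substitution; state before step 5: [45, 96, -48, -46])
step 5 (PUSH 1): [45, 96, -48, -46, 1]
step 6 (DROP): [45, 96, -48, -46]
step 7 (SUB): [45, 96, -2]
step 8 (DUP): [45, 96, -2, -2]
step 9 (SUB): [45, 96, 0]
step 10 (DROP): [45, 96]
step 11 (PUSH -32): [45, 96, -32]
step 12 (DUP): [45, 96, -32, -32]

[45, 96, -32, -32]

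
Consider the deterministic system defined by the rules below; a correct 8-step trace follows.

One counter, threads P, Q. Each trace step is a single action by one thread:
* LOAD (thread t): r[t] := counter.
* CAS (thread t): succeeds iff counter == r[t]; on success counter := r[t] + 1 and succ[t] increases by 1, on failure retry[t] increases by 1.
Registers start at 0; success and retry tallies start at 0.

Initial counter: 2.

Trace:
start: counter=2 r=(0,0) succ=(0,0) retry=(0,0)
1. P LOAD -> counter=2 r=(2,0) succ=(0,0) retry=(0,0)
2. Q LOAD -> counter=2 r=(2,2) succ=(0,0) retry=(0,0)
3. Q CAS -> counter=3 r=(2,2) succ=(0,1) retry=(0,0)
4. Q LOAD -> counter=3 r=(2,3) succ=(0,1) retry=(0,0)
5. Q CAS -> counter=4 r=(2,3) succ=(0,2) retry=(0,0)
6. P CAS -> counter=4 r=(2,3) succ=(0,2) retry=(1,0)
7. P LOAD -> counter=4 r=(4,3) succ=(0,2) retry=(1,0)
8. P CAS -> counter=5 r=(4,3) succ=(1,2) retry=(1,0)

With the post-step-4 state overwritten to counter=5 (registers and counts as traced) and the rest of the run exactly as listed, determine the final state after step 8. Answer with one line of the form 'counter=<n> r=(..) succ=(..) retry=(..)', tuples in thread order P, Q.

counter=6 r=(5,3) succ=(1,1) retry=(1,1)

state after step 4 := counter=5 r=(2,3) succ=(0,1) retry=(0,0)
5. Q CAS -> counter=5 r=(2,3) succ=(0,1) retry=(0,1)
6. P CAS -> counter=5 r=(2,3) succ=(0,1) retry=(1,1)
7. P LOAD -> counter=5 r=(5,3) succ=(0,1) retry=(1,1)
8. P CAS -> counter=6 r=(5,3) succ=(1,1) retry=(1,1)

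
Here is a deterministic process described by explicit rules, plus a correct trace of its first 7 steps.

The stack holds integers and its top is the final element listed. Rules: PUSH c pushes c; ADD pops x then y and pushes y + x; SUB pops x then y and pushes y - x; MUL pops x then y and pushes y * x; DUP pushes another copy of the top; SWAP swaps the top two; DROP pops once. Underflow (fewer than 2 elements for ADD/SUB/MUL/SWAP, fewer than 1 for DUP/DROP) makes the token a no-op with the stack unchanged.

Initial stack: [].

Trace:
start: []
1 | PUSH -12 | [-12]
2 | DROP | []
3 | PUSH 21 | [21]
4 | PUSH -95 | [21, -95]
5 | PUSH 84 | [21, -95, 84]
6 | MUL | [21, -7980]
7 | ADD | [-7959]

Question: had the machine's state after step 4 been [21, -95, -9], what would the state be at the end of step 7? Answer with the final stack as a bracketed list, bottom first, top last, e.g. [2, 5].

[21, -851]

state after step 4 := [21, -95, -9]
5 | PUSH 84 | [21, -95, -9, 84]
6 | MUL | [21, -95, -756]
7 | ADD | [21, -851]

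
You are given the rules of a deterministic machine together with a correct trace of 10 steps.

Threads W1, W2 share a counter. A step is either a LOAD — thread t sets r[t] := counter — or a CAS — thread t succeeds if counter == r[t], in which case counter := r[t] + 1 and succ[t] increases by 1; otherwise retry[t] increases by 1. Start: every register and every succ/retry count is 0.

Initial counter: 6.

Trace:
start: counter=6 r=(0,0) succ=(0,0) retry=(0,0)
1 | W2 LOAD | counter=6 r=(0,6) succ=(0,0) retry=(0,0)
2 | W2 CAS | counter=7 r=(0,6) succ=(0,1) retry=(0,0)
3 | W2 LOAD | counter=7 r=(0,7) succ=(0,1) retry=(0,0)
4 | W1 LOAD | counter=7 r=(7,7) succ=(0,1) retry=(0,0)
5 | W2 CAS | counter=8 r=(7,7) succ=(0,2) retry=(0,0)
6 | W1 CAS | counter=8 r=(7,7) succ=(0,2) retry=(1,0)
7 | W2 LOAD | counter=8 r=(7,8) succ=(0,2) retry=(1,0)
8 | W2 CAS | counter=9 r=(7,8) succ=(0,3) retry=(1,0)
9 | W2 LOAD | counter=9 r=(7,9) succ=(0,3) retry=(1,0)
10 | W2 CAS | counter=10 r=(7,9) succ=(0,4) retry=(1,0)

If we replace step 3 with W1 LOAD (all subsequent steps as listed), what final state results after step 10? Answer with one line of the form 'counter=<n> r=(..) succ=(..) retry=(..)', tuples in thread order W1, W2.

(re-executing from step 3 with the substitution; state before step 3: counter=7 r=(0,6) succ=(0,1) retry=(0,0))
3 | W1 LOAD | counter=7 r=(7,6) succ=(0,1) retry=(0,0)
4 | W1 LOAD | counter=7 r=(7,6) succ=(0,1) retry=(0,0)
5 | W2 CAS | counter=7 r=(7,6) succ=(0,1) retry=(0,1)
6 | W1 CAS | counter=8 r=(7,6) succ=(1,1) retry=(0,1)
7 | W2 LOAD | counter=8 r=(7,8) succ=(1,1) retry=(0,1)
8 | W2 CAS | counter=9 r=(7,8) succ=(1,2) retry=(0,1)
9 | W2 LOAD | counter=9 r=(7,9) succ=(1,2) retry=(0,1)
10 | W2 CAS | counter=10 r=(7,9) succ=(1,3) retry=(0,1)

counter=10 r=(7,9) succ=(1,3) retry=(0,1)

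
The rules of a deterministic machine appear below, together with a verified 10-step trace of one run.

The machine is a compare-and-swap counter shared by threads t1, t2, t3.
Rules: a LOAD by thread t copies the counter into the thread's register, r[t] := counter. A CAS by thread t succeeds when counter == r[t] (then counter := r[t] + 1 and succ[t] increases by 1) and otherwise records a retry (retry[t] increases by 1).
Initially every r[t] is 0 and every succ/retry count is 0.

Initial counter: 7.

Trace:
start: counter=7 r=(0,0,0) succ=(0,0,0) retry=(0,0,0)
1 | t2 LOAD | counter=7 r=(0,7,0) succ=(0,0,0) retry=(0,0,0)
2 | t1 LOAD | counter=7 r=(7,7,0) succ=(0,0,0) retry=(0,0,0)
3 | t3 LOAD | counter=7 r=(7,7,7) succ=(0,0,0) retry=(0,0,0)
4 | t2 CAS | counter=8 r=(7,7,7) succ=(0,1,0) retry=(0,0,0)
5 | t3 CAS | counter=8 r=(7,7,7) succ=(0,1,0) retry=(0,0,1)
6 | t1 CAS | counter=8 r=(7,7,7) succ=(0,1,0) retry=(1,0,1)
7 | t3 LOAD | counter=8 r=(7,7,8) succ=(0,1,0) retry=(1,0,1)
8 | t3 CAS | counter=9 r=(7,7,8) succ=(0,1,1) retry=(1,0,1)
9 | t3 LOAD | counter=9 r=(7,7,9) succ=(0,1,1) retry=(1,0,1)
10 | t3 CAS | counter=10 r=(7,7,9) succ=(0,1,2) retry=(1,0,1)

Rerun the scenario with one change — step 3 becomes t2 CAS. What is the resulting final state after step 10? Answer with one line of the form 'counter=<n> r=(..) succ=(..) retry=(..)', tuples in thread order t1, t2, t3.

counter=10 r=(7,7,9) succ=(0,1,2) retry=(1,1,1)

(re-executing from step 3 with the substitution; state before step 3: counter=7 r=(7,7,0) succ=(0,0,0) retry=(0,0,0))
3 | t2 CAS | counter=8 r=(7,7,0) succ=(0,1,0) retry=(0,0,0)
4 | t2 CAS | counter=8 r=(7,7,0) succ=(0,1,0) retry=(0,1,0)
5 | t3 CAS | counter=8 r=(7,7,0) succ=(0,1,0) retry=(0,1,1)
6 | t1 CAS | counter=8 r=(7,7,0) succ=(0,1,0) retry=(1,1,1)
7 | t3 LOAD | counter=8 r=(7,7,8) succ=(0,1,0) retry=(1,1,1)
8 | t3 CAS | counter=9 r=(7,7,8) succ=(0,1,1) retry=(1,1,1)
9 | t3 LOAD | counter=9 r=(7,7,9) succ=(0,1,1) retry=(1,1,1)
10 | t3 CAS | counter=10 r=(7,7,9) succ=(0,1,2) retry=(1,1,1)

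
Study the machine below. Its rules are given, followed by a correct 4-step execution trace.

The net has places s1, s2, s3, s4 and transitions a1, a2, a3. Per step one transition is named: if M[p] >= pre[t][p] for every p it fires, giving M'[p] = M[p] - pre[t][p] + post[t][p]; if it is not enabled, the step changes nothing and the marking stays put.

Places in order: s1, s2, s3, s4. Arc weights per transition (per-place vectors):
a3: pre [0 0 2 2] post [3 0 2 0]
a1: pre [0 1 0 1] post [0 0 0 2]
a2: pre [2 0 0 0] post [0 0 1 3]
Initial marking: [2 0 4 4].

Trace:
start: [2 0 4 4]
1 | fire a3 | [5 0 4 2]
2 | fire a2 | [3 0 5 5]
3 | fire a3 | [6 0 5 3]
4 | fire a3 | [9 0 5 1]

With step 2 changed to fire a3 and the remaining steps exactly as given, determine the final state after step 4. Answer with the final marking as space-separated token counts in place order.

8 0 4 0

(re-executing from step 2 with the substitution; state before step 2: [5 0 4 2])
2 | fire a3 | [8 0 4 0]
3 | fire a3 | [8 0 4 0]
4 | fire a3 | [8 0 4 0]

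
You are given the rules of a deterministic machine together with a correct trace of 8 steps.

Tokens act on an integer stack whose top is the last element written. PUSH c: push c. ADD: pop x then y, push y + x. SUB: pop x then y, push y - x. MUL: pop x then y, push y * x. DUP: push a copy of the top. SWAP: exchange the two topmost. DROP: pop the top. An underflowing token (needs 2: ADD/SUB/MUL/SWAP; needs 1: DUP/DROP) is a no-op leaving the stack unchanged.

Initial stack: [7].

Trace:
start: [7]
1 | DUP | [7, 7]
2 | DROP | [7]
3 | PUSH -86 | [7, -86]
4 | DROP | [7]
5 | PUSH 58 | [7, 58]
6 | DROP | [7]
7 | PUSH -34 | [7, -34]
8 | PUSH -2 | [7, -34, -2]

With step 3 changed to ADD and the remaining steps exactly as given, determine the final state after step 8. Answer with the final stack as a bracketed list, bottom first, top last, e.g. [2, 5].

(re-executing from step 3 with the substitution; state before step 3: [7])
3 | ADD | [7]
4 | DROP | []
5 | PUSH 58 | [58]
6 | DROP | []
7 | PUSH -34 | [-34]
8 | PUSH -2 | [-34, -2]

[-34, -2]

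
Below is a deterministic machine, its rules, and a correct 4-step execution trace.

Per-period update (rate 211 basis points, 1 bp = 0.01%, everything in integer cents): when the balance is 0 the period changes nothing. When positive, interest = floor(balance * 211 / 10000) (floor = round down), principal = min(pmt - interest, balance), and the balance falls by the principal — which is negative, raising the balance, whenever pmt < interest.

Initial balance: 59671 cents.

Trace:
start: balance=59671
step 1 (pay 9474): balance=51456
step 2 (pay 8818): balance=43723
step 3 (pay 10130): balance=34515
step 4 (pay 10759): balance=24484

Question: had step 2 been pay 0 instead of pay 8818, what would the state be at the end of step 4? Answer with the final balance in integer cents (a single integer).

33678

(re-executing from step 2 with the substitution; state before step 2: balance=51456)
step 2 (pay 0): balance=52541
step 3 (pay 10130): balance=43519
step 4 (pay 10759): balance=33678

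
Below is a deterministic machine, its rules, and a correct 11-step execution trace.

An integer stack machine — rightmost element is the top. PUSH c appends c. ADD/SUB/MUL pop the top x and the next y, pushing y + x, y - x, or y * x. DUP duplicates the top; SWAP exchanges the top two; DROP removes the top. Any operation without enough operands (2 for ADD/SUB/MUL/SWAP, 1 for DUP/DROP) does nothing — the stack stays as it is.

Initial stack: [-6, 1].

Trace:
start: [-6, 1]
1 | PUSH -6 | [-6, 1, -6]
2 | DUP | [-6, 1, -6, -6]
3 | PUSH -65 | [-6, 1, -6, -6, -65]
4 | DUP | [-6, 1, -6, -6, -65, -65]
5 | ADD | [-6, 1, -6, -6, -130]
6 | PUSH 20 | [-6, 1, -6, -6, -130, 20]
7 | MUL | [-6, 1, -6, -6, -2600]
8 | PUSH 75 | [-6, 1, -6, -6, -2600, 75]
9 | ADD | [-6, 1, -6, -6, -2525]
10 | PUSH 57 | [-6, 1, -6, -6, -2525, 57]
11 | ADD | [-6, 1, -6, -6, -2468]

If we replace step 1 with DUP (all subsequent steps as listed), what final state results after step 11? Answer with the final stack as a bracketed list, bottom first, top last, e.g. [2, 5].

[-6, 1, 1, 1, -2468]

(re-executing from step 1 with the substitution; state before step 1: [-6, 1])
1 | DUP | [-6, 1, 1]
2 | DUP | [-6, 1, 1, 1]
3 | PUSH -65 | [-6, 1, 1, 1, -65]
4 | DUP | [-6, 1, 1, 1, -65, -65]
5 | ADD | [-6, 1, 1, 1, -130]
6 | PUSH 20 | [-6, 1, 1, 1, -130, 20]
7 | MUL | [-6, 1, 1, 1, -2600]
8 | PUSH 75 | [-6, 1, 1, 1, -2600, 75]
9 | ADD | [-6, 1, 1, 1, -2525]
10 | PUSH 57 | [-6, 1, 1, 1, -2525, 57]
11 | ADD | [-6, 1, 1, 1, -2468]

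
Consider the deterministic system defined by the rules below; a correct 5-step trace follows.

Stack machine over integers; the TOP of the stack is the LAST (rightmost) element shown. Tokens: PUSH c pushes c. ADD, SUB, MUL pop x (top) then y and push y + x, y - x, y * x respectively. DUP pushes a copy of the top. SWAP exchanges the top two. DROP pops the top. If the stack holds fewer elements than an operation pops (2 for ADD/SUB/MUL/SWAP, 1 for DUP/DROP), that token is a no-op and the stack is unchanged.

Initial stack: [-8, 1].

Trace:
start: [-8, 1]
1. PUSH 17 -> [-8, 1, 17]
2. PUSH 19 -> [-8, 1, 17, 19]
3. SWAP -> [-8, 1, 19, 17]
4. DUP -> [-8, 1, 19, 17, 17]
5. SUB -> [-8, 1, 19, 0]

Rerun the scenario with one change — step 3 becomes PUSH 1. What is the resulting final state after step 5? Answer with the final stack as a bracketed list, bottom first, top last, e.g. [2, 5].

(re-executing from step 3 with the substitution; state before step 3: [-8, 1, 17, 19])
3. PUSH 1 -> [-8, 1, 17, 19, 1]
4. DUP -> [-8, 1, 17, 19, 1, 1]
5. SUB -> [-8, 1, 17, 19, 0]

[-8, 1, 17, 19, 0]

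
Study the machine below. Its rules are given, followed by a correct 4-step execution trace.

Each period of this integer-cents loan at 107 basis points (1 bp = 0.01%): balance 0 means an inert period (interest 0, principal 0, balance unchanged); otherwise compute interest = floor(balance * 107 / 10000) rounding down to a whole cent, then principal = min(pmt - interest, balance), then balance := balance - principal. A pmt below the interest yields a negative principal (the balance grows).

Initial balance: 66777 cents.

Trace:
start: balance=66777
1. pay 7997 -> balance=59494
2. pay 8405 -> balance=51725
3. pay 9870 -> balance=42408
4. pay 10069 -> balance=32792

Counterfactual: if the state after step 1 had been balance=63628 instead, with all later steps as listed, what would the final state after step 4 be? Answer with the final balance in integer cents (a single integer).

state after step 1 := balance=63628
2. pay 8405 -> balance=55903
3. pay 9870 -> balance=46631
4. pay 10069 -> balance=37060

37060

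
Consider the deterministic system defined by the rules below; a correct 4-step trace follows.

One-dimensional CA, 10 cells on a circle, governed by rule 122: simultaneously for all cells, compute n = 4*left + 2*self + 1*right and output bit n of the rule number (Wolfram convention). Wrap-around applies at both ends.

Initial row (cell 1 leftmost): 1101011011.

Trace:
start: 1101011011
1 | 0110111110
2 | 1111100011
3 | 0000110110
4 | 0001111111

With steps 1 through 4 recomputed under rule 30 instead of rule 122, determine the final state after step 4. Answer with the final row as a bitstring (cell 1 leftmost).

1001111001

(re-executing steps 1..4 under rule 30; state before step 1: 1101011011)
1 | 0001010010
2 | 0011011111
3 | 1110010000
4 | 1001111001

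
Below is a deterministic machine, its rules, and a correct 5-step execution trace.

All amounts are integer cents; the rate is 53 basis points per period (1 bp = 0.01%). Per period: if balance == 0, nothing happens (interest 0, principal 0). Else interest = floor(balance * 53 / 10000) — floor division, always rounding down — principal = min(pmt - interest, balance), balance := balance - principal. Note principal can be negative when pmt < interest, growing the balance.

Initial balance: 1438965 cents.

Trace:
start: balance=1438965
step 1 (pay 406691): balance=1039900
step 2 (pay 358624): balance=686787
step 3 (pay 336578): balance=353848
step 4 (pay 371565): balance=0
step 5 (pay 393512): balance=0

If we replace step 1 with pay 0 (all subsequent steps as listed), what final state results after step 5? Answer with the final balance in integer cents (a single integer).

(re-executing from step 1 with the substitution; state before step 1: balance=1438965)
step 1 (pay 0): balance=1446591
step 2 (pay 358624): balance=1095633
step 3 (pay 336578): balance=764861
step 4 (pay 371565): balance=397349
step 5 (pay 393512): balance=5942

5942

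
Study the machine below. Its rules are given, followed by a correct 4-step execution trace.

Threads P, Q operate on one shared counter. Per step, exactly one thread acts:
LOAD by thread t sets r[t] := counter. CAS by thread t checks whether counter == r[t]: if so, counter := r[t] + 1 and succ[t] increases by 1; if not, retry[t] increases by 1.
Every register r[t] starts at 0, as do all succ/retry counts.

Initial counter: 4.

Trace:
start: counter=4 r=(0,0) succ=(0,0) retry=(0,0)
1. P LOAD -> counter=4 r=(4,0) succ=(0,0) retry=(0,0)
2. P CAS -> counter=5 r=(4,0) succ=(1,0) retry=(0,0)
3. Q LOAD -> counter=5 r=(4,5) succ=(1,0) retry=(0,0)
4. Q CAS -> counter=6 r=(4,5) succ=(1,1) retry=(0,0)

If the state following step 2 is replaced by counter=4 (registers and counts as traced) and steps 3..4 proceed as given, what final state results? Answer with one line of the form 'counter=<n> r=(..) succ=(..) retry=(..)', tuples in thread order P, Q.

state after step 2 := counter=4 r=(4,0) succ=(1,0) retry=(0,0)
3. Q LOAD -> counter=4 r=(4,4) succ=(1,0) retry=(0,0)
4. Q CAS -> counter=5 r=(4,4) succ=(1,1) retry=(0,0)

counter=5 r=(4,4) succ=(1,1) retry=(0,0)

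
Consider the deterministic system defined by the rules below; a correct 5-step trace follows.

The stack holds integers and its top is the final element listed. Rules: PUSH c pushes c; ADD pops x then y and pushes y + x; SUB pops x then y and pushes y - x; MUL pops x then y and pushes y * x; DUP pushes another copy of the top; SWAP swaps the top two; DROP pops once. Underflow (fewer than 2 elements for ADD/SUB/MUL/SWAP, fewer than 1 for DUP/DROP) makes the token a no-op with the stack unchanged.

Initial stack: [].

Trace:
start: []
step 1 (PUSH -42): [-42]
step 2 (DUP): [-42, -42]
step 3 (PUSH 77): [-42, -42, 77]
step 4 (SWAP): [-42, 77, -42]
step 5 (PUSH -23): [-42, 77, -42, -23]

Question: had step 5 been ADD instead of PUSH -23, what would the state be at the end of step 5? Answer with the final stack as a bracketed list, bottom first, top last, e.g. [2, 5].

[-42, 35]

(re-executing from step 5 with the substitution; state before step 5: [-42, 77, -42])
step 5 (ADD): [-42, 35]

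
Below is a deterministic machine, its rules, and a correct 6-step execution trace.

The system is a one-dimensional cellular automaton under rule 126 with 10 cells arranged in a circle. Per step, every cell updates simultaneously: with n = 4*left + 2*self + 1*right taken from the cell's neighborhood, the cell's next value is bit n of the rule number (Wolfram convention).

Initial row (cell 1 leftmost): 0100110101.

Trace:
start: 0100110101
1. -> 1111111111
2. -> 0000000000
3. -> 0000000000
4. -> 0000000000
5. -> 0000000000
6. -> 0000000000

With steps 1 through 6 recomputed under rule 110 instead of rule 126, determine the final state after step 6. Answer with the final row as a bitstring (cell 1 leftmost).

0011000111

(re-executing steps 1..6 under rule 110; state before step 1: 0100110101)
1. -> 1101111111
2. -> 0111000000
3. -> 1101000000
4. -> 1111000001
5. -> 0001000011
6. -> 0011000111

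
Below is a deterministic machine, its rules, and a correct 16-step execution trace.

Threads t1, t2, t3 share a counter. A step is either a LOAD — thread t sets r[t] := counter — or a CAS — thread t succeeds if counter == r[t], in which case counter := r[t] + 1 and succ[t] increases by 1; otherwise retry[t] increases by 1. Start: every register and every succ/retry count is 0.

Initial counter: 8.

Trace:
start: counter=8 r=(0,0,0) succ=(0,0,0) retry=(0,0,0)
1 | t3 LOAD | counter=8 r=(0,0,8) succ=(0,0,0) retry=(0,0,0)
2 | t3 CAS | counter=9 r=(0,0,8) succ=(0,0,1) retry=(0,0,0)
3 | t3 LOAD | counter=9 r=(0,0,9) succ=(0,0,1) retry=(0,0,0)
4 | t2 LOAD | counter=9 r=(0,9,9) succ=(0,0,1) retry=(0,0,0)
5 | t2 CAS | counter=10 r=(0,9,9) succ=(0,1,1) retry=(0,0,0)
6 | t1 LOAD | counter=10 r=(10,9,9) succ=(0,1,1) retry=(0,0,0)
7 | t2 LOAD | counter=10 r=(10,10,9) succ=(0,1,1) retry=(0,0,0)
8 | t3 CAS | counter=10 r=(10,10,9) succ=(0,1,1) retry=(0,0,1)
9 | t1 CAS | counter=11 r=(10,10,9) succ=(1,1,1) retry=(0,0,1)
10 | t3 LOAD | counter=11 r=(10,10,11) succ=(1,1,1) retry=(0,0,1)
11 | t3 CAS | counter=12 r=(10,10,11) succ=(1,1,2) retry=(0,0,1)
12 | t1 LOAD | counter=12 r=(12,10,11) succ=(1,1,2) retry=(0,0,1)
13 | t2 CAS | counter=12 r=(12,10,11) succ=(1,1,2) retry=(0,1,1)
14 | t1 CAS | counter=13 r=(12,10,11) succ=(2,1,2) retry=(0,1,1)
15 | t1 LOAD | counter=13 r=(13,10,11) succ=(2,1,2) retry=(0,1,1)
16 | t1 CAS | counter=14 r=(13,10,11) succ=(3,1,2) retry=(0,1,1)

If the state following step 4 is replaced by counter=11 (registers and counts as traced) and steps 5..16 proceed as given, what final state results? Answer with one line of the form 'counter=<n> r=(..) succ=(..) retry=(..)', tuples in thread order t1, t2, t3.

counter=15 r=(14,11,12) succ=(3,0,2) retry=(0,2,1)

state after step 4 := counter=11 r=(0,9,9) succ=(0,0,1) retry=(0,0,0)
5 | t2 CAS | counter=11 r=(0,9,9) succ=(0,0,1) retry=(0,1,0)
6 | t1 LOAD | counter=11 r=(11,9,9) succ=(0,0,1) retry=(0,1,0)
7 | t2 LOAD | counter=11 r=(11,11,9) succ=(0,0,1) retry=(0,1,0)
8 | t3 CAS | counter=11 r=(11,11,9) succ=(0,0,1) retry=(0,1,1)
9 | t1 CAS | counter=12 r=(11,11,9) succ=(1,0,1) retry=(0,1,1)
10 | t3 LOAD | counter=12 r=(11,11,12) succ=(1,0,1) retry=(0,1,1)
11 | t3 CAS | counter=13 r=(11,11,12) succ=(1,0,2) retry=(0,1,1)
12 | t1 LOAD | counter=13 r=(13,11,12) succ=(1,0,2) retry=(0,1,1)
13 | t2 CAS | counter=13 r=(13,11,12) succ=(1,0,2) retry=(0,2,1)
14 | t1 CAS | counter=14 r=(13,11,12) succ=(2,0,2) retry=(0,2,1)
15 | t1 LOAD | counter=14 r=(14,11,12) succ=(2,0,2) retry=(0,2,1)
16 | t1 CAS | counter=15 r=(14,11,12) succ=(3,0,2) retry=(0,2,1)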